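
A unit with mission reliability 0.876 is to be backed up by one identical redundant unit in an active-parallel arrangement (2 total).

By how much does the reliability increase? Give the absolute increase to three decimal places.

R_before = 0.876
R_after = 1 − (1 − 0.876)^2 = 0.985
ΔR = 0.985 − 0.876 = 0.109

0.109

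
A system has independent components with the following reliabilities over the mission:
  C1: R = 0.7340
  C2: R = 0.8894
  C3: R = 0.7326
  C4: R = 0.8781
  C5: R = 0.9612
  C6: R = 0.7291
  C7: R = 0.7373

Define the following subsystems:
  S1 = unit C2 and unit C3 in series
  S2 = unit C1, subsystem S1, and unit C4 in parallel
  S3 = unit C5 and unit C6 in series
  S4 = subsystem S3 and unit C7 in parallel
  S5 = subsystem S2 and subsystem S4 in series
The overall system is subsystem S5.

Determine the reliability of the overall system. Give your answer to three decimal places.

Series (C2 and C3): 0.88940 × 0.73260 = 0.65157
Parallel (C1, [0.65157], and C4): 1 − (1 − 0.73400)(1 − 0.65157)(1 − 0.87810) = 0.98870
Series (C5 and C6): 0.96120 × 0.72910 = 0.70081
Parallel ([0.70081] and C7): 1 − (1 − 0.70081)(1 − 0.73730) = 0.92140
Series ([0.98870] and [0.92140]): 0.98870 × 0.92140 = 0.911

0.911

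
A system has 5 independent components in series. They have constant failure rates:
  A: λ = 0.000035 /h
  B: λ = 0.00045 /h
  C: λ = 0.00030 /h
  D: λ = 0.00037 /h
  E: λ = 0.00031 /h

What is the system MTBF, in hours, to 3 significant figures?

683

Series of exponential components: λ_sys = Σ λ_i
λ_sys = 0.000035 + 0.00045 + 0.00030 + 0.00037 + 0.00031 = 1.4650e-03 /h
MTBF = 1 / λ_sys = 683 h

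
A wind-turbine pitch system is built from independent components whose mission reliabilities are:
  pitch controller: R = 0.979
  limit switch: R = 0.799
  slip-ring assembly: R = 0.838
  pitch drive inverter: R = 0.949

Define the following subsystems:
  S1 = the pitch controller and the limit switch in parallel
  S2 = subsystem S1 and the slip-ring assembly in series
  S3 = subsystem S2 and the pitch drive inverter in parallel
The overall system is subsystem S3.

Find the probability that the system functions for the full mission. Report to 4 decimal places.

0.9916

Parallel (pitch controller and limit switch): 1 − (1 − 0.979000)(1 − 0.799000) = 0.995779
Series ([0.995779] and slip-ring assembly): 0.995779 × 0.838000 = 0.834463
Parallel ([0.834463] and pitch drive inverter): 1 − (1 − 0.834463)(1 − 0.949000) = 0.9916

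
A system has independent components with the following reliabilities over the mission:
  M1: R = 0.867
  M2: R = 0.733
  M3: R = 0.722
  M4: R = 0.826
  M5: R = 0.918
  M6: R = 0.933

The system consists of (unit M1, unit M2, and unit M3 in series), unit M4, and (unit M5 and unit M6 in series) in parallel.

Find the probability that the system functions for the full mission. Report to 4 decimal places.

0.9865

Series (M1, M2, and M3): 0.867000 × 0.733000 × 0.722000 = 0.458839
Series (M5 and M6): 0.918000 × 0.933000 = 0.856494
Parallel ([0.458839], M4, and [0.856494]): 1 − (1 − 0.458839)(1 − 0.826000)(1 − 0.856494) = 0.9865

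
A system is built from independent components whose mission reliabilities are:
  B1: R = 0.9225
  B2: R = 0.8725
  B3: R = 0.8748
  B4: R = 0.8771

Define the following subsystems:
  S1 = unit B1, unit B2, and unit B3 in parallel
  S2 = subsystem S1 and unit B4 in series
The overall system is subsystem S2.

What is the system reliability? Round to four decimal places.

0.8760

Parallel (B1, B2, and B3): 1 − (1 − 0.922500)(1 − 0.872500)(1 − 0.874800) = 0.998763
Series ([0.998763] and B4): 0.998763 × 0.877100 = 0.8760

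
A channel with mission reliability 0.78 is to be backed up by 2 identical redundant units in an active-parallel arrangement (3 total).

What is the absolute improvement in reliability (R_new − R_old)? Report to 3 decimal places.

R_before = 0.78
R_after = 1 − (1 − 0.78)^3 = 0.989
ΔR = 0.989 − 0.78 = 0.209

0.209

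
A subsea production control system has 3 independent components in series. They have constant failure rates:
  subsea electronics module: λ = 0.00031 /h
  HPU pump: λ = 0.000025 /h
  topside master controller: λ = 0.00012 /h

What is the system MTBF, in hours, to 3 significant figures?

2200

Series of exponential components: λ_sys = Σ λ_i
λ_sys = 0.00031 + 0.000025 + 0.00012 = 4.5500e-04 /h
MTBF = 1 / λ_sys = 2200 h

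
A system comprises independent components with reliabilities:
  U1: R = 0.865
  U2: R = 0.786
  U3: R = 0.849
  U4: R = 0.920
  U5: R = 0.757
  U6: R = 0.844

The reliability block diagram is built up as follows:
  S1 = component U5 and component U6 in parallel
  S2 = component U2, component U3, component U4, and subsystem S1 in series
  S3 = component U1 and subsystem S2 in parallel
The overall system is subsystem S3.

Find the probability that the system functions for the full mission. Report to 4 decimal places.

Parallel (U5 and U6): 1 − (1 − 0.757000)(1 − 0.844000) = 0.962092
Series (U2, U3, U4, and [0.962092]): 0.786000 × 0.849000 × 0.920000 × 0.962092 = 0.590656
Parallel (U1 and [0.590656]): 1 − (1 − 0.865000)(1 − 0.590656) = 0.9447

0.9447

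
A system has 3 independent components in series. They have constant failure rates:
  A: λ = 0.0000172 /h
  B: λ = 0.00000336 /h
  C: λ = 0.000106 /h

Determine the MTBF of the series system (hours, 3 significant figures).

Series of exponential components: λ_sys = Σ λ_i
λ_sys = 0.0000172 + 0.00000336 + 0.000106 = 1.2656e-04 /h
MTBF = 1 / λ_sys = 7900 h

7900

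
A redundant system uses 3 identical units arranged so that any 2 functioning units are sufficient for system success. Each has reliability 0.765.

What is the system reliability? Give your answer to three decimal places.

R = Σ_{i=2}^{3} C(3,i) p^i (1−p)^{3−i} with p = 0.765
C(3,2)·0.765^2·0.235^1 = 0.41258
C(3,3)·0.765^3·0.235^0 = 0.44770
Sum = 0.860

0.860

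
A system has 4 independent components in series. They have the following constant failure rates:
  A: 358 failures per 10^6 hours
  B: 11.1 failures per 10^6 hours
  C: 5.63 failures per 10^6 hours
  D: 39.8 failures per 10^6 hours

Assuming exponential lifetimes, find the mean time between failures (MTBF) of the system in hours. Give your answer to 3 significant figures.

2410

Series of exponential components: λ_sys = Σ λ_i
λ_sys = 0.000358 + 0.0000111 + 0.00000563 + 0.0000398 = 4.1453e-04 /h
MTBF = 1 / λ_sys = 2410 h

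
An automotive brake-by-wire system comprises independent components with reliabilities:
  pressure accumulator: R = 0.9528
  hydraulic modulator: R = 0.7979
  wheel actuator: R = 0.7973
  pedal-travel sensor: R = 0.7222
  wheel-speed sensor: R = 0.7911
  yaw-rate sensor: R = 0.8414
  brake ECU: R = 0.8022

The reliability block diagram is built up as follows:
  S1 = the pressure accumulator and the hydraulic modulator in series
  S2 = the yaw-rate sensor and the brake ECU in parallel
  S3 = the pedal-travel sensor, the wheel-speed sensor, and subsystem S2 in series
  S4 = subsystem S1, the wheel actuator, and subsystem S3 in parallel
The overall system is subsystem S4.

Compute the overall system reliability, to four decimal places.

Series (pressure accumulator and hydraulic modulator): 0.952800 × 0.797900 = 0.760239
Parallel (yaw-rate sensor and brake ECU): 1 − (1 − 0.841400)(1 − 0.802200) = 0.968629
Series (pedal-travel sensor, wheel-speed sensor, and [0.968629]): 0.722200 × 0.791100 × 0.968629 = 0.553409
Parallel ([0.760239], wheel actuator, and [0.553409]): 1 − (1 − 0.760239)(1 − 0.797300)(1 − 0.553409) = 0.9783

0.9783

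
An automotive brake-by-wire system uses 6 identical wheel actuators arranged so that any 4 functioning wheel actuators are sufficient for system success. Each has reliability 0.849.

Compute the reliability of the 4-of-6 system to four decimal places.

0.9518

R = Σ_{i=4}^{6} C(6,i) p^i (1−p)^{6−i} with p = 0.849
C(6,4)·0.849^4·0.151^2 = 0.177695
C(6,5)·0.849^5·0.151^1 = 0.399638
C(6,6)·0.849^6·0.151^0 = 0.374495
Sum = 0.9518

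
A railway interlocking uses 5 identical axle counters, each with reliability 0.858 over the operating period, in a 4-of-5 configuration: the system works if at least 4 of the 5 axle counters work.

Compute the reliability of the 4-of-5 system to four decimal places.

R = Σ_{i=4}^{5} C(5,i) p^i (1−p)^{5−i} with p = 0.858
C(5,4)·0.858^4·0.142^1 = 0.384776
C(5,5)·0.858^5·0.142^0 = 0.464982
Sum = 0.8498

0.8498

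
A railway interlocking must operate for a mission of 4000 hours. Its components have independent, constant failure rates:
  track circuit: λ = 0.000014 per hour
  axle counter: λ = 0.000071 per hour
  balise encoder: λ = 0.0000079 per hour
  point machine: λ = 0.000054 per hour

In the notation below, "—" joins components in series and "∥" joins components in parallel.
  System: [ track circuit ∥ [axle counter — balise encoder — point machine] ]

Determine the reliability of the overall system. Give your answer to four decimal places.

R(track circuit) = exp(−0.000014 × 4000) = 0.945539
R(axle counter) = exp(−0.000071 × 4000) = 0.752767
R(balise encoder) = exp(−0.0000079 × 4000) = 0.968894
R(point machine) = exp(−0.000054 × 4000) = 0.805735
Series (axle counter, balise encoder, and point machine): 0.752767 × 0.968894 × 0.805735 = 0.587664
Parallel (track circuit and [0.587664]): 1 − (1 − 0.945539)(1 − 0.587664) = 0.9775

0.9775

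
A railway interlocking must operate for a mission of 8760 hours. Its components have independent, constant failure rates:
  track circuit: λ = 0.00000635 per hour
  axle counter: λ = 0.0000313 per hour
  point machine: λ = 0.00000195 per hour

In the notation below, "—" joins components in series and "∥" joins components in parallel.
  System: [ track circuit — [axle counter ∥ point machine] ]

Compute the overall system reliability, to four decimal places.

0.9421

R(track circuit) = exp(−0.00000635 × 8760) = 0.945893
R(axle counter) = exp(−0.0000313 × 8760) = 0.760189
R(point machine) = exp(−0.00000195 × 8760) = 0.983063
Parallel (axle counter and point machine): 1 − (1 − 0.760189)(1 − 0.983063) = 0.995938
Series (track circuit and [0.995938]): 0.945893 × 0.995938 = 0.9421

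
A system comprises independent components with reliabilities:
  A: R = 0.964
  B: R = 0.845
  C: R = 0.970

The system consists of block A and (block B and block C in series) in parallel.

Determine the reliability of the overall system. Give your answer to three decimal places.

Series (B and C): 0.84500 × 0.97000 = 0.81965
Parallel (A and [0.81965]): 1 − (1 − 0.96400)(1 − 0.81965) = 0.994

0.994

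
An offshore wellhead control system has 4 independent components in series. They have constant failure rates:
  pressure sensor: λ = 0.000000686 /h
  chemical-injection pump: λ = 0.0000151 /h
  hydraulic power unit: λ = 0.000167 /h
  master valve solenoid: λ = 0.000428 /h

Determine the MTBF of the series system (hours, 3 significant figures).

1640

Series of exponential components: λ_sys = Σ λ_i
λ_sys = 0.000000686 + 0.0000151 + 0.000167 + 0.000428 = 6.1079e-04 /h
MTBF = 1 / λ_sys = 1640 h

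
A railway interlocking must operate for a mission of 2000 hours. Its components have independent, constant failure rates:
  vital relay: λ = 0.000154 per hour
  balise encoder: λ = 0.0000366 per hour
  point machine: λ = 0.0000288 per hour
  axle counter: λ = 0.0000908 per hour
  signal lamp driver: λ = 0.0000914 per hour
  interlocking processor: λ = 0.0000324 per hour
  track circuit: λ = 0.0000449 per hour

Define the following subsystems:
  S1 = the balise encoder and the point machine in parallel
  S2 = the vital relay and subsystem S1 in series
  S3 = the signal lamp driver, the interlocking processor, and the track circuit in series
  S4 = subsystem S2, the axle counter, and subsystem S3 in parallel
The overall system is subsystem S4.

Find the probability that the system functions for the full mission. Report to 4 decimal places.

0.9873

R(vital relay) = exp(−0.000154 × 2000) = 0.734915
R(balise encoder) = exp(−0.0000366 × 2000) = 0.929415
R(point machine) = exp(−0.0000288 × 2000) = 0.944027
R(axle counter) = exp(−0.0000908 × 2000) = 0.833935
R(signal lamp driver) = exp(−0.0000914 × 2000) = 0.832935
R(interlocking processor) = exp(−0.0000324 × 2000) = 0.937255
R(track circuit) = exp(−0.0000449 × 2000) = 0.914114
Parallel (balise encoder and point machine): 1 − (1 − 0.929415)(1 − 0.944027) = 0.996049
Series (vital relay and [0.996049]): 0.734915 × 0.996049 = 0.732011
Series (signal lamp driver, interlocking processor, and track circuit): 0.832935 × 0.937255 × 0.914114 = 0.713624
Parallel ([0.732011], axle counter, and [0.713624]): 1 − (1 − 0.732011)(1 − 0.833935)(1 − 0.713624) = 0.9873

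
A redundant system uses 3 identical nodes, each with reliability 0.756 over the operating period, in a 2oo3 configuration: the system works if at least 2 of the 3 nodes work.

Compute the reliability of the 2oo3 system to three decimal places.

0.850

R = Σ_{i=2}^{3} C(3,i) p^i (1−p)^{3−i} with p = 0.756
C(3,2)·0.756^2·0.244^1 = 0.41836
C(3,3)·0.756^3·0.244^0 = 0.43208
Sum = 0.850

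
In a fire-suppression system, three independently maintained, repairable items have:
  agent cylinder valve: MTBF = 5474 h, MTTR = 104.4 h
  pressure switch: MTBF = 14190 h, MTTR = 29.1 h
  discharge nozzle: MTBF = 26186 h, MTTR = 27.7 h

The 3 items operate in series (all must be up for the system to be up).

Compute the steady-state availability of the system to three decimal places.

0.978

A(agent cylinder valve) = MTBF/(MTBF+MTTR) = 5474/(5474+104.4) = 0.981285
A(pressure switch) = MTBF/(MTBF+MTTR) = 14190/(14190+29.1) = 0.997953
A(discharge nozzle) = MTBF/(MTBF+MTTR) = 26186/(26186+27.7) = 0.998943
Series availability: 0.981285 × 0.997953 × 0.998943 = 0.978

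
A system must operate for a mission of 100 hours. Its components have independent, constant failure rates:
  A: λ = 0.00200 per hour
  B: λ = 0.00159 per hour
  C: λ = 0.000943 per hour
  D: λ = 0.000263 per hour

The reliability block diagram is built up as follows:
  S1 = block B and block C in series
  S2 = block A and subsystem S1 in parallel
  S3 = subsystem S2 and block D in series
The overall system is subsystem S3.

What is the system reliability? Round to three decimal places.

0.935

R(A) = exp(−0.00200 × 100) = 0.81873
R(B) = exp(−0.00159 × 100) = 0.85300
R(C) = exp(−0.000943 × 100) = 0.91001
R(D) = exp(−0.000263 × 100) = 0.97404
Series (B and C): 0.85300 × 0.91001 = 0.77624
Parallel (A and [0.77624]): 1 − (1 − 0.81873)(1 − 0.77624) = 0.95944
Series ([0.95944] and D): 0.95944 × 0.97404 = 0.935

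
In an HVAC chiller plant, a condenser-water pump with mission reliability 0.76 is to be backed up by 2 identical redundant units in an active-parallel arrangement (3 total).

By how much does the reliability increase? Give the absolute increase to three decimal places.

R_before = 0.76
R_after = 1 − (1 − 0.76)^3 = 0.986
ΔR = 0.986 − 0.76 = 0.226

0.226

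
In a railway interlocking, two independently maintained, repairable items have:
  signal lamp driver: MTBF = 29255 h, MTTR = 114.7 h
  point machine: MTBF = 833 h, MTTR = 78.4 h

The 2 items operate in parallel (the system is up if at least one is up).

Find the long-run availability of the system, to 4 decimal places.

A(signal lamp driver) = MTBF/(MTBF+MTTR) = 29255/(29255+114.7) = 0.996095
A(point machine) = MTBF/(MTBF+MTTR) = 833/(833+78.4) = 0.913978
Parallel availability: 1 − (1 − 0.996095)(1 − 0.913978) = 0.9997

0.9997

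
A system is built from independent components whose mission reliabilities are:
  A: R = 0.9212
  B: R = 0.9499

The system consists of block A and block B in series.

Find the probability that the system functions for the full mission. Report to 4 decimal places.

Series (A and B): 0.921200 × 0.949900 = 0.8750

0.8750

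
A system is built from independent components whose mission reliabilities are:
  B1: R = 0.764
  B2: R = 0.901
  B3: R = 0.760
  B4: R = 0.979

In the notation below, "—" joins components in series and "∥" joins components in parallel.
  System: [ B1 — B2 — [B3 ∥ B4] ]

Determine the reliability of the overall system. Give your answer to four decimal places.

Parallel (B3 and B4): 1 − (1 − 0.760000)(1 − 0.979000) = 0.994960
Series (B1, B2, and [0.994960]): 0.764000 × 0.901000 × 0.994960 = 0.6849

0.6849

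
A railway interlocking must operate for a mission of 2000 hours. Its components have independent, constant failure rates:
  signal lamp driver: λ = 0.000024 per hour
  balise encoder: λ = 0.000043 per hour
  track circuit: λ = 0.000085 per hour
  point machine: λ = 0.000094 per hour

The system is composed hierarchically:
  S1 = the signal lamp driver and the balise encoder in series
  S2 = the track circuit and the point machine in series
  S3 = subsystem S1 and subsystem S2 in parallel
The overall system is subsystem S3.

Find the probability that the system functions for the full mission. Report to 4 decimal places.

R(signal lamp driver) = exp(−0.000024 × 2000) = 0.953134
R(balise encoder) = exp(−0.000043 × 2000) = 0.917594
R(track circuit) = exp(−0.000085 × 2000) = 0.843665
R(point machine) = exp(−0.000094 × 2000) = 0.828615
Series (signal lamp driver and balise encoder): 0.953134 × 0.917594 = 0.874590
Series (track circuit and point machine): 0.843665 × 0.828615 = 0.699073
Parallel ([0.874590] and [0.699073]): 1 − (1 − 0.874590)(1 − 0.699073) = 0.9623

0.9623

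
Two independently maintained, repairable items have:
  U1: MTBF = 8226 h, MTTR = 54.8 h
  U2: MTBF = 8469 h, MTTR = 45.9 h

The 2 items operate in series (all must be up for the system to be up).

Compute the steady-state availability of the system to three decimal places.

A(U1) = MTBF/(MTBF+MTTR) = 8226/(8226+54.8) = 0.993382
A(U2) = MTBF/(MTBF+MTTR) = 8469/(8469+45.9) = 0.994609
Series availability: 0.993382 × 0.994609 = 0.988

0.988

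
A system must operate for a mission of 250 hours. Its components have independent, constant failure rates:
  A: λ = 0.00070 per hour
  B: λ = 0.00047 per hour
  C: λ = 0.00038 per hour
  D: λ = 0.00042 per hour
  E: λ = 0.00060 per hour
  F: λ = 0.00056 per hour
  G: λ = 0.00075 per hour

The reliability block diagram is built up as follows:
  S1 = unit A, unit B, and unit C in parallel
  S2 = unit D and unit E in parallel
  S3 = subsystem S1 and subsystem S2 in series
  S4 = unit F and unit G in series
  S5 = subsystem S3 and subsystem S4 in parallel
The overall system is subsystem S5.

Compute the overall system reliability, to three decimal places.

R(A) = exp(−0.00070 × 250) = 0.83946
R(B) = exp(−0.00047 × 250) = 0.88914
R(C) = exp(−0.00038 × 250) = 0.90937
R(D) = exp(−0.00042 × 250) = 0.90032
R(E) = exp(−0.00060 × 250) = 0.86071
R(F) = exp(−0.00056 × 250) = 0.86936
R(G) = exp(−0.00075 × 250) = 0.82903
Parallel (A, B, and C): 1 − (1 − 0.83946)(1 − 0.88914)(1 − 0.90937) = 0.99839
Parallel (D and E): 1 − (1 − 0.90032)(1 − 0.86071) = 0.98612
Series ([0.99839] and [0.98612]): 0.99839 × 0.98612 = 0.98453
Series (F and G): 0.86936 × 0.82903 = 0.72073
Parallel ([0.98453] and [0.72073]): 1 − (1 − 0.98453)(1 − 0.72073) = 0.996

0.996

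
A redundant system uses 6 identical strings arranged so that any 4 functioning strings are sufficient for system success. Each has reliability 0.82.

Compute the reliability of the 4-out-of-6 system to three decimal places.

0.924

R = Σ_{i=4}^{6} C(6,i) p^i (1−p)^{6−i} with p = 0.82
C(6,4)·0.82^4·0.18^2 = 0.21973
C(6,5)·0.82^5·0.18^1 = 0.40040
C(6,6)·0.82^6·0.18^0 = 0.30401
Sum = 0.924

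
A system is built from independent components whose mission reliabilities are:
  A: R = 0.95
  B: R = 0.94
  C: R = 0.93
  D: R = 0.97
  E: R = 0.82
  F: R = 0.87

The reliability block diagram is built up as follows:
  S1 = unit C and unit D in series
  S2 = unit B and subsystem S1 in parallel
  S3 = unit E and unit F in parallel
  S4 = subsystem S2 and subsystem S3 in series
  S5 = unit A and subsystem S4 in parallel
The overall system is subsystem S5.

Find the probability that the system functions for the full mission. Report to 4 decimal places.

Series (C and D): 0.930000 × 0.970000 = 0.902100
Parallel (B and [0.902100]): 1 − (1 − 0.940000)(1 − 0.902100) = 0.994126
Parallel (E and F): 1 − (1 − 0.820000)(1 − 0.870000) = 0.976600
Series ([0.994126] and [0.976600]): 0.994126 × 0.976600 = 0.970863
Parallel (A and [0.970863]): 1 − (1 − 0.950000)(1 − 0.970863) = 0.9985

0.9985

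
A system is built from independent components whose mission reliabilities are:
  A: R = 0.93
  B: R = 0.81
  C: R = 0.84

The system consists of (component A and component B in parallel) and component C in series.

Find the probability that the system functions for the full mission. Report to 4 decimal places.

0.8288

Parallel (A and B): 1 − (1 − 0.930000)(1 − 0.810000) = 0.986700
Series ([0.986700] and C): 0.986700 × 0.840000 = 0.8288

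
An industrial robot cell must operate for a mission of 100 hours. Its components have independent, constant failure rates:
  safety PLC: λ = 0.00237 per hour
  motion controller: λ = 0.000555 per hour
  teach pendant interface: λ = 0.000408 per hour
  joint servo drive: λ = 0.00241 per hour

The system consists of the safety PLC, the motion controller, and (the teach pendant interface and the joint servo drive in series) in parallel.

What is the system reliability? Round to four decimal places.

0.9972

R(safety PLC) = exp(−0.00237 × 100) = 0.788991
R(motion controller) = exp(−0.000555 × 100) = 0.946012
R(teach pendant interface) = exp(−0.000408 × 100) = 0.960021
R(joint servo drive) = exp(−0.00241 × 100) = 0.785842
Series (teach pendant interface and joint servo drive): 0.960021 × 0.785842 = 0.754425
Parallel (safety PLC, motion controller, and [0.754425]): 1 − (1 − 0.788991)(1 − 0.946012)(1 − 0.754425) = 0.9972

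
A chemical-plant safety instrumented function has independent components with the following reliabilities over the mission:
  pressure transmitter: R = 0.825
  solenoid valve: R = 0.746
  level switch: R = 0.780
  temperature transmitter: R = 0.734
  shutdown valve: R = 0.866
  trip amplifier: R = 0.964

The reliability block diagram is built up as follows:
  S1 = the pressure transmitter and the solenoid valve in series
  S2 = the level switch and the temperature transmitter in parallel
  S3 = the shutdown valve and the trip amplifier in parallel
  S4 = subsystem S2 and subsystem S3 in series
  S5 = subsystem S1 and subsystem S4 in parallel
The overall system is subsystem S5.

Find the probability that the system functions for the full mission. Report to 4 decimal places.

0.9757

Series (pressure transmitter and solenoid valve): 0.825000 × 0.746000 = 0.615450
Parallel (level switch and temperature transmitter): 1 − (1 − 0.780000)(1 − 0.734000) = 0.941480
Parallel (shutdown valve and trip amplifier): 1 − (1 − 0.866000)(1 − 0.964000) = 0.995176
Series ([0.941480] and [0.995176]): 0.941480 × 0.995176 = 0.936938
Parallel ([0.615450] and [0.936938]): 1 − (1 − 0.615450)(1 − 0.936938) = 0.9757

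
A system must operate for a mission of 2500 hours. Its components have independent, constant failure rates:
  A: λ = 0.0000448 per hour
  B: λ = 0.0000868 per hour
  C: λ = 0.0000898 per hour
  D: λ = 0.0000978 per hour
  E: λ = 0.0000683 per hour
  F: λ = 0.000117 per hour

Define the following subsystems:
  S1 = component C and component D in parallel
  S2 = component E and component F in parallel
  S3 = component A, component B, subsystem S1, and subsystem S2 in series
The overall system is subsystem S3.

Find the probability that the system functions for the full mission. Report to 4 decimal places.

R(A) = exp(−0.0000448 × 2500) = 0.894044
R(B) = exp(−0.0000868 × 2500) = 0.804930
R(C) = exp(−0.0000898 × 2500) = 0.798916
R(D) = exp(−0.0000978 × 2500) = 0.783096
R(E) = exp(−0.0000683 × 2500) = 0.843032
R(F) = exp(−0.000117 × 2500) = 0.746395
Parallel (C and D): 1 − (1 − 0.798916)(1 − 0.783096) = 0.956384
Parallel (E and F): 1 − (1 − 0.843032)(1 − 0.746395) = 0.960192
Series (A, B, [0.956384], and [0.960192]): 0.894044 × 0.804930 × 0.956384 × 0.960192 = 0.6609

0.6609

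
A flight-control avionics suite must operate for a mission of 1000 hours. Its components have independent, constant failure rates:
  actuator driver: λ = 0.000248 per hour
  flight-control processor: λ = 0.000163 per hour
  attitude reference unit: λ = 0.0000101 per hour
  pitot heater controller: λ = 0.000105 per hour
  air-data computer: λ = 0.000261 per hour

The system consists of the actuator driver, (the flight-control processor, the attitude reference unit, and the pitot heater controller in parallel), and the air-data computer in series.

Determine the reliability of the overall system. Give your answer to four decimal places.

R(actuator driver) = exp(−0.000248 × 1000) = 0.780360
R(flight-control processor) = exp(−0.000163 × 1000) = 0.849591
R(attitude reference unit) = exp(−0.0000101 × 1000) = 0.989951
R(pitot heater controller) = exp(−0.000105 × 1000) = 0.900325
R(air-data computer) = exp(−0.000261 × 1000) = 0.770281
Parallel (flight-control processor, attitude reference unit, and pitot heater controller): 1 − (1 − 0.849591)(1 − 0.989951)(1 − 0.900325) = 0.999849
Series (actuator driver, [0.999849], and air-data computer): 0.780360 × 0.999849 × 0.770281 = 0.6010

0.6010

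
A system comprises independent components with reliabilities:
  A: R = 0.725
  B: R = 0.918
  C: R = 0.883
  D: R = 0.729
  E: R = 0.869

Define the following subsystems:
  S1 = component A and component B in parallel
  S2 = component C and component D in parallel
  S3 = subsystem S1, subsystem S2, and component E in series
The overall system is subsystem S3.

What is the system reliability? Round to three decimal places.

Parallel (A and B): 1 − (1 − 0.72500)(1 − 0.91800) = 0.97745
Parallel (C and D): 1 − (1 − 0.88300)(1 − 0.72900) = 0.96829
Series ([0.97745], [0.96829], and E): 0.97745 × 0.96829 × 0.86900 = 0.822

0.822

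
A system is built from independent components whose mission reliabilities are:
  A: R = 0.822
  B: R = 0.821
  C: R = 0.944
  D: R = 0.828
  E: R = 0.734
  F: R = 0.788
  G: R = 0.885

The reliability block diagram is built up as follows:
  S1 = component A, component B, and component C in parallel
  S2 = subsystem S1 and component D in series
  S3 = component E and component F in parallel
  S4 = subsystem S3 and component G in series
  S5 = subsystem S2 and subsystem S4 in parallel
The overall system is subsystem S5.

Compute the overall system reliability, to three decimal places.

Parallel (A, B, and C): 1 − (1 − 0.82200)(1 − 0.82100)(1 − 0.94400) = 0.99822
Series ([0.99822] and D): 0.99822 × 0.82800 = 0.82653
Parallel (E and F): 1 − (1 − 0.73400)(1 − 0.78800) = 0.94361
Series ([0.94361] and G): 0.94361 × 0.88500 = 0.83509
Parallel ([0.82653] and [0.83509]): 1 − (1 − 0.82653)(1 − 0.83509) = 0.971

0.971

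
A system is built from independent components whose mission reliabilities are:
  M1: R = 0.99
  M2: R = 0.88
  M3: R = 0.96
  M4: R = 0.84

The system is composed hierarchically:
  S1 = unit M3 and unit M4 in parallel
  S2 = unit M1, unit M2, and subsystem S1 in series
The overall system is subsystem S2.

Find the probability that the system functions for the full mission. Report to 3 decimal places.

Parallel (M3 and M4): 1 − (1 − 0.96000)(1 − 0.84000) = 0.99360
Series (M1, M2, and [0.99360]): 0.99000 × 0.88000 × 0.99360 = 0.866

0.866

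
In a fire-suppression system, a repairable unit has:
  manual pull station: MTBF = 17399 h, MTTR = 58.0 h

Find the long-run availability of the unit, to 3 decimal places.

0.997

A(manual pull station) = MTBF/(MTBF+MTTR) = 17399/(17399+58.0) = 0.997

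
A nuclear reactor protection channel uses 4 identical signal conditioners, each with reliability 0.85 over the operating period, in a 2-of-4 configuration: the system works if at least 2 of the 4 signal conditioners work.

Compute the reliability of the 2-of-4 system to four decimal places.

0.9880

R = Σ_{i=2}^{4} C(4,i) p^i (1−p)^{4−i} with p = 0.85
C(4,2)·0.85^2·0.15^2 = 0.097538
C(4,3)·0.85^3·0.15^1 = 0.368475
C(4,4)·0.85^4·0.15^0 = 0.522006
Sum = 0.9880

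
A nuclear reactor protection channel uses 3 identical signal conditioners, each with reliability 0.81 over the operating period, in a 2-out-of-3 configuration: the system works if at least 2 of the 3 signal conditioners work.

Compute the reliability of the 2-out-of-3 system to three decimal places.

R = Σ_{i=2}^{3} C(3,i) p^i (1−p)^{3−i} with p = 0.81
C(3,2)·0.81^2·0.19^1 = 0.37398
C(3,3)·0.81^3·0.19^0 = 0.53144
Sum = 0.905

0.905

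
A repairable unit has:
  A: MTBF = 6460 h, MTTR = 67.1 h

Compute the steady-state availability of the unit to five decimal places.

0.98972

A(A) = MTBF/(MTBF+MTTR) = 6460/(6460+67.1) = 0.98972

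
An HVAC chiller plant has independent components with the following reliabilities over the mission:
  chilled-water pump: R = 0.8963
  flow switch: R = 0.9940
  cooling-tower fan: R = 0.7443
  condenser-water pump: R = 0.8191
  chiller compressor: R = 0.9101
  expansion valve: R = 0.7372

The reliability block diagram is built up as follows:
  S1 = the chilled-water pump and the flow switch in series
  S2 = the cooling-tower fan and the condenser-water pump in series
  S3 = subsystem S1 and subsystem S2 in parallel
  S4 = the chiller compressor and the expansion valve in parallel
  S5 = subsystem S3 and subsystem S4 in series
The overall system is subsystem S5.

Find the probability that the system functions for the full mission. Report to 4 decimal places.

0.9348

Series (chilled-water pump and flow switch): 0.896300 × 0.994000 = 0.890922
Series (cooling-tower fan and condenser-water pump): 0.744300 × 0.819100 = 0.609656
Parallel ([0.890922] and [0.609656]): 1 − (1 − 0.890922)(1 − 0.609656) = 0.957422
Parallel (chiller compressor and expansion valve): 1 − (1 − 0.910100)(1 − 0.737200) = 0.976374
Series ([0.957422] and [0.976374]): 0.957422 × 0.976374 = 0.9348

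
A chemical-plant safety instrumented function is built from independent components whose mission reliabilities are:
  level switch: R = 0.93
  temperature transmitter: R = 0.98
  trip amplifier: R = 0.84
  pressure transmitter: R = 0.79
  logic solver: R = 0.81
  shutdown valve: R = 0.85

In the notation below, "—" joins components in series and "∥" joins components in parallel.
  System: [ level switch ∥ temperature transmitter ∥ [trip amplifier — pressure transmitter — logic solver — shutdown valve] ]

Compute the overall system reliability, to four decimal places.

Series (trip amplifier, pressure transmitter, logic solver, and shutdown valve): 0.840000 × 0.790000 × 0.810000 × 0.850000 = 0.456889
Parallel (level switch, temperature transmitter, and [0.456889]): 1 − (1 − 0.930000)(1 − 0.980000)(1 − 0.456889) = 0.9992

0.9992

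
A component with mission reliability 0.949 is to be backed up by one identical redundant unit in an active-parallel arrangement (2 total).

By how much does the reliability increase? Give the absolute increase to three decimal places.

R_before = 0.949
R_after = 1 − (1 − 0.949)^2 = 0.997
ΔR = 0.997 − 0.949 = 0.048

0.048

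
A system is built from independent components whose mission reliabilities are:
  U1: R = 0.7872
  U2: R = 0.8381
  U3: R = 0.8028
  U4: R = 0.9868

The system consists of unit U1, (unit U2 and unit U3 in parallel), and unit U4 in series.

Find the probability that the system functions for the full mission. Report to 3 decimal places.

Parallel (U2 and U3): 1 − (1 − 0.83810)(1 − 0.80280) = 0.96807
Series (U1, [0.96807], and U4): 0.78720 × 0.96807 × 0.98680 = 0.752

0.752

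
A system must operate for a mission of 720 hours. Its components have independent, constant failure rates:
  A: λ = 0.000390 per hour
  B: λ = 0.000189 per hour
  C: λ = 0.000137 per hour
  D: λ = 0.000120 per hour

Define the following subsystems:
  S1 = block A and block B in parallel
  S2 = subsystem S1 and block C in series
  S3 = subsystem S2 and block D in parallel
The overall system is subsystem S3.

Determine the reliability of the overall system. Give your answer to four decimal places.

R(A) = exp(−0.000390 × 720) = 0.755179
R(B) = exp(−0.000189 × 720) = 0.872773
R(C) = exp(−0.000137 × 720) = 0.906069
R(D) = exp(−0.000120 × 720) = 0.917227
Parallel (A and B): 1 − (1 − 0.755179)(1 − 0.872773) = 0.968852
Series ([0.968852] and C): 0.968852 × 0.906069 = 0.877847
Parallel ([0.877847] and D): 1 − (1 − 0.877847)(1 − 0.917227) = 0.9899

0.9899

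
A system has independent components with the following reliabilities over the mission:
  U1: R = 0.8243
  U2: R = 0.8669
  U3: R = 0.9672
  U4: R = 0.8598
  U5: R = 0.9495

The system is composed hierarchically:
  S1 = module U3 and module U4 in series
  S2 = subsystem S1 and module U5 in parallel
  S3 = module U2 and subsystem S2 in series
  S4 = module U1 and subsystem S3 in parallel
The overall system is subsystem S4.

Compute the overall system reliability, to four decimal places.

Series (U3 and U4): 0.967200 × 0.859800 = 0.831599
Parallel ([0.831599] and U5): 1 − (1 − 0.831599)(1 − 0.949500) = 0.991496
Series (U2 and [0.991496]): 0.866900 × 0.991496 = 0.859528
Parallel (U1 and [0.859528]): 1 − (1 − 0.824300)(1 − 0.859528) = 0.9753

0.9753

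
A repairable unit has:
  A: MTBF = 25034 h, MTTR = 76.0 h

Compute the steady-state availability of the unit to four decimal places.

0.9970

A(A) = MTBF/(MTBF+MTTR) = 25034/(25034+76.0) = 0.9970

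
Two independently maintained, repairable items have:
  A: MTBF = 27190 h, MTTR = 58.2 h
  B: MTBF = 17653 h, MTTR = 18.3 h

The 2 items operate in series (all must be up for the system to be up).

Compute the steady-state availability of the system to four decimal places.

0.9968

A(A) = MTBF/(MTBF+MTTR) = 27190/(27190+58.2) = 0.997864
A(B) = MTBF/(MTBF+MTTR) = 17653/(17653+18.3) = 0.998964
Series availability: 0.997864 × 0.998964 = 0.9968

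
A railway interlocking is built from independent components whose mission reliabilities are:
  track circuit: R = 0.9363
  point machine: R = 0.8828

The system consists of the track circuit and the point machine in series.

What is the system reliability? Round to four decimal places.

Series (track circuit and point machine): 0.936300 × 0.882800 = 0.8266

0.8266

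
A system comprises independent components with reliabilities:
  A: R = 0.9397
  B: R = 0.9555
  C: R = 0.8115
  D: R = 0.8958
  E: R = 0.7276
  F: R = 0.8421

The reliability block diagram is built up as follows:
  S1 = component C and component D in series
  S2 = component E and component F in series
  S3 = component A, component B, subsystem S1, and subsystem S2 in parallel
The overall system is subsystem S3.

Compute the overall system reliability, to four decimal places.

0.9997

Series (C and D): 0.811500 × 0.895800 = 0.726942
Series (E and F): 0.727600 × 0.842100 = 0.612712
Parallel (A, B, [0.726942], and [0.612712]): 1 − (1 − 0.939700)(1 − 0.955500)(1 − 0.726942)(1 − 0.612712) = 0.9997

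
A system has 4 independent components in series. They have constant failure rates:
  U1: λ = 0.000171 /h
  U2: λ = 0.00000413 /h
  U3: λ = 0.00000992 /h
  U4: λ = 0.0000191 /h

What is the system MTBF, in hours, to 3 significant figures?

4900

Series of exponential components: λ_sys = Σ λ_i
λ_sys = 0.000171 + 0.00000413 + 0.00000992 + 0.0000191 = 2.0415e-04 /h
MTBF = 1 / λ_sys = 4900 h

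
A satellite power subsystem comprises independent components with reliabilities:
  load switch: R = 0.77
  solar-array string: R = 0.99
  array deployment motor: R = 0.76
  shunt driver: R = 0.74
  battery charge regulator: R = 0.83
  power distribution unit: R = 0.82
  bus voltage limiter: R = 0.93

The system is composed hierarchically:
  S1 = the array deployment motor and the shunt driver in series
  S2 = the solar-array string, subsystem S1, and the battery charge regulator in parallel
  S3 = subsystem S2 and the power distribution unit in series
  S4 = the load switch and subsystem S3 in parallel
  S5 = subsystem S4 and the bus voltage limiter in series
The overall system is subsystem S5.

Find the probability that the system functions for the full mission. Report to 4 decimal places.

Series (array deployment motor and shunt driver): 0.760000 × 0.740000 = 0.562400
Parallel (solar-array string, [0.562400], and battery charge regulator): 1 − (1 − 0.990000)(1 − 0.562400)(1 − 0.830000) = 0.999256
Series ([0.999256] and power distribution unit): 0.999256 × 0.820000 = 0.819390
Parallel (load switch and [0.819390]): 1 − (1 − 0.770000)(1 − 0.819390) = 0.958460
Series ([0.958460] and bus voltage limiter): 0.958460 × 0.930000 = 0.8914

0.8914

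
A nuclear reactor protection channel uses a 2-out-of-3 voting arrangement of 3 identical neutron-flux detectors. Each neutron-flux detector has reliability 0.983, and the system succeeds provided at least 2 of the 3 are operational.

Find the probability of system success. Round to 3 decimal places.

R = Σ_{i=2}^{3} C(3,i) p^i (1−p)^{3−i} with p = 0.983
C(3,2)·0.983^2·0.017^1 = 0.04928
C(3,3)·0.983^3·0.017^0 = 0.94986
Sum = 0.999

0.999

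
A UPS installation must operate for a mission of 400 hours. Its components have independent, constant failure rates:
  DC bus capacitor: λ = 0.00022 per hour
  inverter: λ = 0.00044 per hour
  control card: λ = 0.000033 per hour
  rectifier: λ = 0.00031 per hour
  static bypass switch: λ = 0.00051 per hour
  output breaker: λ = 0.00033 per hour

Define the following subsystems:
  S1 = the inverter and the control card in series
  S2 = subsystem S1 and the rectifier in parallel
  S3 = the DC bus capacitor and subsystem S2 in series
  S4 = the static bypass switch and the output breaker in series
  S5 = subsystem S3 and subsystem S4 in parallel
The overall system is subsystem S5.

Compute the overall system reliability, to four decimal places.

R(DC bus capacitor) = exp(−0.00022 × 400) = 0.915761
R(inverter) = exp(−0.00044 × 400) = 0.838618
R(control card) = exp(−0.000033 × 400) = 0.986887
R(rectifier) = exp(−0.00031 × 400) = 0.883380
R(static bypass switch) = exp(−0.00051 × 400) = 0.815462
R(output breaker) = exp(−0.00033 × 400) = 0.876341
Series (inverter and control card): 0.838618 × 0.986887 = 0.827621
Parallel ([0.827621] and rectifier): 1 − (1 − 0.827621)(1 − 0.883380) = 0.979897
Series (DC bus capacitor and [0.979897]): 0.915761 × 0.979897 = 0.897351
Series (static bypass switch and output breaker): 0.815462 × 0.876341 = 0.714623
Parallel ([0.897351] and [0.714623]): 1 − (1 − 0.897351)(1 − 0.714623) = 0.9707

0.9707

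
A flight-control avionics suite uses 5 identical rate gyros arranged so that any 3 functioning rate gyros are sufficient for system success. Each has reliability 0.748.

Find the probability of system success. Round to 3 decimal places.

0.894

R = Σ_{i=3}^{5} C(5,i) p^i (1−p)^{5−i} with p = 0.748
C(5,3)·0.748^3·0.252^2 = 0.26577
C(5,4)·0.748^4·0.252^1 = 0.39444
C(5,5)·0.748^5·0.252^0 = 0.23416
Sum = 0.894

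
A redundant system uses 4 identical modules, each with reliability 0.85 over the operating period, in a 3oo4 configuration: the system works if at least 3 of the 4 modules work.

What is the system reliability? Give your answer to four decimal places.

0.8905

R = Σ_{i=3}^{4} C(4,i) p^i (1−p)^{4−i} with p = 0.85
C(4,3)·0.85^3·0.15^1 = 0.368475
C(4,4)·0.85^4·0.15^0 = 0.522006
Sum = 0.8905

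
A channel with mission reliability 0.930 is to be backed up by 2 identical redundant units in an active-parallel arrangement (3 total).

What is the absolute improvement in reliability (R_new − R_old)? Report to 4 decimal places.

0.0697

R_before = 0.930
R_after = 1 − (1 − 0.930)^3 = 0.9997
ΔR = 0.9997 − 0.930 = 0.0697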